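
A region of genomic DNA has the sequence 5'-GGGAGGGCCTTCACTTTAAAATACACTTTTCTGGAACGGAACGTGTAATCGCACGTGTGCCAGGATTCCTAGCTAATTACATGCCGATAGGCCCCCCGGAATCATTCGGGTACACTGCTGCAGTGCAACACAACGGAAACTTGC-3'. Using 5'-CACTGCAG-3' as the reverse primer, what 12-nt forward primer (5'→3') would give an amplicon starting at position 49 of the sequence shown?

The reverse primer's reverse complement CTGCAGTG matches the template at positions 118–125; the product starts at position 49.
The forward primer is identical to the top strand over positions 49–60: TCGCACGTGTGC.

5'-TCGCACGTGTGC-3'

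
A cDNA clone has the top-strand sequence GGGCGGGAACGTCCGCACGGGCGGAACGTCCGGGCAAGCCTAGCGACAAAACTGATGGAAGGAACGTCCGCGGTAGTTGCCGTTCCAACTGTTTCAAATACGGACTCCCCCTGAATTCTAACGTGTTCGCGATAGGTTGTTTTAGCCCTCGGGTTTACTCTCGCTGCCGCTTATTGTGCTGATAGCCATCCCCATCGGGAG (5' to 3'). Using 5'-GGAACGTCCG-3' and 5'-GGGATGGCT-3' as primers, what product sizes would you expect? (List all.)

187 bp, 170 bp, 132 bp

The forward primer GGAACGTCCG matches the top strand at positions 6–15, 23–32, 61–70.
The reverse primer's reverse complement is AGCCATCCC, matching at positions 184–192.
Each forward site pairs with the reverse site to give a product ending at position 192: sizes 187, 170, 132 bp.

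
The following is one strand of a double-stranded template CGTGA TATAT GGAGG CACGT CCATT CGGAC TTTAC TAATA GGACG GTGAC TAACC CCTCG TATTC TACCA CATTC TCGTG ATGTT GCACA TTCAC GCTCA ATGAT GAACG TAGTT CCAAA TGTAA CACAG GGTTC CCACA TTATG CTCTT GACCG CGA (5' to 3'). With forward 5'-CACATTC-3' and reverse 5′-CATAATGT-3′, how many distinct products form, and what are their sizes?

Two products: 77 bp, 59 bp

The forward primer CACATTC matches the top strand at positions 69–75, 87–93.
The reverse primer's reverse complement is ACATTATG, matching at positions 138–145.
Each forward site pairs with the reverse site to give a product ending at position 145: sizes 77, 59 bp.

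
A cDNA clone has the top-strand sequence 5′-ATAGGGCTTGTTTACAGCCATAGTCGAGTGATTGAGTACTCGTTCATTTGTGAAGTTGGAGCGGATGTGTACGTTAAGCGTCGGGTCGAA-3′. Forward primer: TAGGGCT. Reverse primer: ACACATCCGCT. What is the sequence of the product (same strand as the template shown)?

5'-TAGGGCTTGTTTACAGCCATAGTCGAGTGATTGAGTACTCGTTCATTTGTGAAGTTGGAGCGGATGTGT-3'

The forward primer matches the template at positions 2–8.
Taking the reverse complement of ACACATCCGCT gives AGCGGATGTGT, found at positions 60–70 on the template; the primer anneals here to the top strand with its 3' end pointing upstream.
The product is the template from position 2 through 70 (69 bp).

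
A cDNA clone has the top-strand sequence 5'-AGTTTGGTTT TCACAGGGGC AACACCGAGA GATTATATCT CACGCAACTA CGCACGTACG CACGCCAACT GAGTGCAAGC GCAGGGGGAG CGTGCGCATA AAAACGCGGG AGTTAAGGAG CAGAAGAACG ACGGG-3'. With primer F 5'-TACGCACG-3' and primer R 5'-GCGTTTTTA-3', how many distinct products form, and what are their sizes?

The forward primer TACGCACG matches the top strand at positions 49–56, 57–64.
The reverse primer's reverse complement is TAAAAACGC, matching at positions 99–107.
Each forward site pairs with the reverse site to give a product ending at position 107: sizes 59, 51 bp.

Two products: 59 bp, 51 bp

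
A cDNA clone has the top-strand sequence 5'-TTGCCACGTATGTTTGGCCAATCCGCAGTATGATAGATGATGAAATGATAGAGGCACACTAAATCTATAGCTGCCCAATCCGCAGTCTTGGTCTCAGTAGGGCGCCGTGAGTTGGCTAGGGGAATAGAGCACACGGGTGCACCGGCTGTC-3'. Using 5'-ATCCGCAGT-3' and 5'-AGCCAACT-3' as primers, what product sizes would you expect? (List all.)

The forward primer ATCCGCAGT matches the top strand at positions 21–29, 78–86.
The reverse primer's reverse complement is AGTTGGCT, matching at positions 110–117.
Each forward site pairs with the reverse site to give a product ending at position 117: sizes 97, 40 bp.

97 bp, 40 bp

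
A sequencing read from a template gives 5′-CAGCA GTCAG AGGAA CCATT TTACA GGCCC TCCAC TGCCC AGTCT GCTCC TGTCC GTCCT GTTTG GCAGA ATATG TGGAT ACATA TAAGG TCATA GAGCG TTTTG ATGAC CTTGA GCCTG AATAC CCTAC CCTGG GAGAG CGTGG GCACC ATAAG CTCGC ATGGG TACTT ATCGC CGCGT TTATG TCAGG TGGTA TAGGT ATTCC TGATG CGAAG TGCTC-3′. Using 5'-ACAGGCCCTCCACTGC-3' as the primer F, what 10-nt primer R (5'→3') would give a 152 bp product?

The forward primer binds at positions 23–38, so a 152 bp product ends at position 23 + 152 − 1 = 174.
The reverse primer anneals to the top strand over positions 165–174, i.e. to GTACTTATCG.
Its sequence written 5'→3' is the reverse complement: CGATAAGTAC.

5'-CGATAAGTAC-3'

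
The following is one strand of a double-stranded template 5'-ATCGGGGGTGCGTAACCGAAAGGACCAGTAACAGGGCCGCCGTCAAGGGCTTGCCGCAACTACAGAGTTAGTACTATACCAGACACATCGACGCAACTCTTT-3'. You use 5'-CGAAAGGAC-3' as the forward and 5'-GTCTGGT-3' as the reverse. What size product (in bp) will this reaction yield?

Scanning the template, CGAAAGGAC occurs at positions 17–25; this primer anneals to the bottom strand there with its 3' end pointing downstream.
The reverse primer's reverse complement is ACCAGAC, which matches the template at positions 78–84.
Product length = (reverse-primer end) − (forward-primer start) + 1 = 84 − 17 + 1 = 68 bp.

68 bp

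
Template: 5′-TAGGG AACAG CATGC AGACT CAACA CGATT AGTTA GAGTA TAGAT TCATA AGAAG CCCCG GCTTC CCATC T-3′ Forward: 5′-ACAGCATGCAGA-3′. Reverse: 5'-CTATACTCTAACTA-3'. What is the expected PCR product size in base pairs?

Scanning the template, ACAGCATGCAGA occurs at positions 7–18; this primer anneals to the bottom strand there with its 3' end pointing downstream.
The reverse primer's reverse complement is TAGTTAGAGTATAG, which matches the template at positions 30–43.
Amplicon spans positions 7–43: 37 bp.

37 bp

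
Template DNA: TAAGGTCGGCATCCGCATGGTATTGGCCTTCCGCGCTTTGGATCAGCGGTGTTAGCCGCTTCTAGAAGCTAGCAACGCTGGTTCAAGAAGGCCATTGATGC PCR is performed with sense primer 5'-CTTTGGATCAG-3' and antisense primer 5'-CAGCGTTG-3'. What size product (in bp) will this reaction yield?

45 bp

Scanning the template, CTTTGGATCAG occurs at positions 36–46; this primer anneals to the bottom strand there with its 3' end pointing downstream.
The reverse primer's reverse complement is CAACGCTG, which matches the template at positions 73–80.
Amplicon spans positions 36–80: 45 bp.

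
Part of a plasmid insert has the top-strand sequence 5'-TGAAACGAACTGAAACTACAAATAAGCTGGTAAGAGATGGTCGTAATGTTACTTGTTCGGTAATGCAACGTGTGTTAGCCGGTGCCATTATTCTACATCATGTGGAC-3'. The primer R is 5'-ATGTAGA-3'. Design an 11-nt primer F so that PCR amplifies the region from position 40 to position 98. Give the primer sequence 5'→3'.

5'-GTCGTAATGTT-3'

The reverse primer's reverse complement TCTACAT matches the template at positions 92–98; the product starts at position 40.
The forward primer is identical to the top strand over positions 40–50: GTCGTAATGTT.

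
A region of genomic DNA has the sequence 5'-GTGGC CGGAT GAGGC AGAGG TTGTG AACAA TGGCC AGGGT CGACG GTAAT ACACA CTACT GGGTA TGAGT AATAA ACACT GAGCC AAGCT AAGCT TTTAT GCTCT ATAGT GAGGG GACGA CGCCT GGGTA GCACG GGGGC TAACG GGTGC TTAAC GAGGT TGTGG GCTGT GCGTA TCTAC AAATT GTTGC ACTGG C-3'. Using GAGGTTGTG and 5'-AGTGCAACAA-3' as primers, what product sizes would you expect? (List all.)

The forward primer GAGGTTGTG matches the top strand at positions 17–25, 156–164.
The reverse primer's reverse complement is TTGTTGCACT, matching at positions 184–193.
Each forward site pairs with the reverse site to give a product ending at position 193: sizes 177, 38 bp.

177 bp, 38 bp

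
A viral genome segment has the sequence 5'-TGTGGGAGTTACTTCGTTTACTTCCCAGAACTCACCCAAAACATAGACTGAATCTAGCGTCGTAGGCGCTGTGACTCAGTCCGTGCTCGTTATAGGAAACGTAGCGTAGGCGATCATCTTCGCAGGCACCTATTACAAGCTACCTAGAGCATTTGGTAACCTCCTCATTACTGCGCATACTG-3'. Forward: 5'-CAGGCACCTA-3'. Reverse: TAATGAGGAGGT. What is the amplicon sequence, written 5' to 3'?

5'-CAGGCACCTATTACAAGCTACCTAGAGCATTTGGTAACCTCCTCATTA-3'

Forward primer CAGGCACCTA is found on the top strand at positions 123–132.
The reverse primer's reverse complement is ACCTCCTCATTA, which matches the template at positions 159–170.
The product is the template from position 123 through 170 (48 bp).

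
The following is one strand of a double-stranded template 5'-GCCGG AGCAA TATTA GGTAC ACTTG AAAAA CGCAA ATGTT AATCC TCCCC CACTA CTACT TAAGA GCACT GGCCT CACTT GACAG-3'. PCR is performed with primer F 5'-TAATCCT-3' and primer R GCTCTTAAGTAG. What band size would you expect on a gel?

28 bp

The forward primer matches the template at positions 40–46.
Taking the reverse complement of GCTCTTAAGTAG gives CTACTTAAGAGC, found at positions 56–67 on the template; the primer anneals here to the top strand with its 3' end pointing upstream.
Product length = (reverse-primer end) − (forward-primer start) + 1 = 67 − 40 + 1 = 28 bp.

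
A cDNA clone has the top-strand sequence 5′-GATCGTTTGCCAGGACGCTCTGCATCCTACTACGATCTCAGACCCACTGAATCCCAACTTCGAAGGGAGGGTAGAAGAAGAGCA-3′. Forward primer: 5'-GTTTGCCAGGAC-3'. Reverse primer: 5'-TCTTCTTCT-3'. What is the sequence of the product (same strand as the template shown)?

Scanning the template, GTTTGCCAGGAC occurs at positions 5–16; this primer anneals to the bottom strand there with its 3' end pointing downstream.
Reverse complement of the reverse primer: AGAAGAAGA. This occurs on the top strand at positions 73–81.
The product is the template from position 5 through 81 (77 bp).

5'-GTTTGCCAGGACGCTCTGCATCCTACTACGATCTCAGACCCACTGAATCCCAACTTCGAAGGGAGGGTAGAAGAAGA-3'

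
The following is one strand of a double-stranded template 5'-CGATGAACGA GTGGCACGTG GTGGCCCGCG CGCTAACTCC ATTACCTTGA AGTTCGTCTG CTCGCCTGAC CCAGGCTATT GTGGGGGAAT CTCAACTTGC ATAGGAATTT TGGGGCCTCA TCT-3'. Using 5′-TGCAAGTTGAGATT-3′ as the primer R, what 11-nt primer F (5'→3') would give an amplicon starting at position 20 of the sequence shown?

5'-GGTGGCCCGCG-3'

The reverse primer's reverse complement AATCTCAACTTGCA matches the template at positions 88–101; the product starts at position 20.
The forward primer is identical to the top strand over positions 20–30: GGTGGCCCGCG.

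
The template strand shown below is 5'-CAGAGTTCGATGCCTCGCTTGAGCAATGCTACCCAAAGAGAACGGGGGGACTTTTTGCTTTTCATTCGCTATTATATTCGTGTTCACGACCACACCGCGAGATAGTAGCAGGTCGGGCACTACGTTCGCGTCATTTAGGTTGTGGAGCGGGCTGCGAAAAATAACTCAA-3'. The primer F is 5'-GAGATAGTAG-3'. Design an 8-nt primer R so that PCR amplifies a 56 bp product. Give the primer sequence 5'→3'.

The forward primer binds at positions 99–108, so a 56 bp product ends at position 99 + 56 − 1 = 154.
The reverse primer anneals to the top strand over positions 147–154, i.e. to GCGGGCTG.
Its sequence written 5'→3' is the reverse complement: CAGCCCGC.

5'-CAGCCCGC-3'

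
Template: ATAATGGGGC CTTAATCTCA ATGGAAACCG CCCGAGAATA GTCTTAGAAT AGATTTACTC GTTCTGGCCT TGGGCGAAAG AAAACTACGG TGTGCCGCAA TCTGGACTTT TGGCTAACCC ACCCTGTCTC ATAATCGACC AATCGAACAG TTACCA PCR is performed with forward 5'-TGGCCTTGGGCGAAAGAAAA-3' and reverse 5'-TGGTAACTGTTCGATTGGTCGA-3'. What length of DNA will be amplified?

92 bp

Scanning the template, TGGCCTTGGGCGAAAGAAAA occurs at positions 65–84; this primer anneals to the bottom strand there with its 3' end pointing downstream.
The reverse primer's reverse complement is TCGACCAATCGAACAGTTACCA, which matches the template at positions 135–156.
Amplicon spans positions 65–156: 92 bp.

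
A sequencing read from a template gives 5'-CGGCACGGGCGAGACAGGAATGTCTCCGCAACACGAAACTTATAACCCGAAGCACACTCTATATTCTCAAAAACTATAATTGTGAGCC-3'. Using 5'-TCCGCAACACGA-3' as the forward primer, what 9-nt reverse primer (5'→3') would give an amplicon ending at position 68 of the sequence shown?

The forward primer binds at positions 25–36; the product's 3' end on the top strand is position 68.
The reverse primer anneals to the top strand over positions 60–68, i.e. to TATATTCTC.
Its sequence written 5'→3' is the reverse complement: GAGAATATA.

5'-GAGAATATA-3'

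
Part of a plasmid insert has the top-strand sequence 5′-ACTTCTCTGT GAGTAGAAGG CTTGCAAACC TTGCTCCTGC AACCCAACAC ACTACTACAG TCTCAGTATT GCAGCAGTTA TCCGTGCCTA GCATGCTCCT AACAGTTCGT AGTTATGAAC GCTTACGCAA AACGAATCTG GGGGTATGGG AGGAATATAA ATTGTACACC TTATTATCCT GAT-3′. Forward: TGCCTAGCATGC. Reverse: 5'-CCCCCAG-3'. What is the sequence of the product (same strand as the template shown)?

Scanning the template, TGCCTAGCATGC occurs at positions 85–96; this primer anneals to the bottom strand there with its 3' end pointing downstream.
Taking the reverse complement of CCCCCAG gives CTGGGGG, found at positions 138–144 on the template; the primer anneals here to the top strand with its 3' end pointing upstream.
The product is the template from position 85 through 144 (60 bp).

5'-TGCCTAGCATGCTCCTAACAGTTCGTAGTTATGAACGCTTACGCAAAACGAATCTGGGGG-3'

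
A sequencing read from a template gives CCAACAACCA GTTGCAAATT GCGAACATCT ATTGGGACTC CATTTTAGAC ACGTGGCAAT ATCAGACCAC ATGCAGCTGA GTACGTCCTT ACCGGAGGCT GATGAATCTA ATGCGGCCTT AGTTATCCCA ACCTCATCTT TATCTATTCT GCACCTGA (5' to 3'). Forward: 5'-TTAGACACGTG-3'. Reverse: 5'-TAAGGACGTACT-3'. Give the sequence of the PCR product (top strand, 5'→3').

The forward primer matches the template at positions 45–55.
Reverse complement of the reverse primer: AGTACGTCCTTA. This occurs on the top strand at positions 80–91.
The product is the template from position 45 through 91 (47 bp).

5'-TTAGACACGTGGCAATATCAGACCACATGCAGCTGAGTACGTCCTTA-3'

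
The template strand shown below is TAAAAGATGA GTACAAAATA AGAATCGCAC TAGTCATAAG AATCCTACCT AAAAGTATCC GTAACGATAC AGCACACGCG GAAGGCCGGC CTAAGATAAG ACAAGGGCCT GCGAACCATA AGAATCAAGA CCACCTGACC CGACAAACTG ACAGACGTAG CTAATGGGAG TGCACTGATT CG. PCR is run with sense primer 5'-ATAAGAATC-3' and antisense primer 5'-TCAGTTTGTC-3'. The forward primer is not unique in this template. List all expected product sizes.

134 bp, 116 bp, 34 bp

The forward primer ATAAGAATC matches the top strand at positions 18–26, 36–44, 118–126.
The reverse primer's reverse complement is GACAAACTGA, matching at positions 142–151.
Each forward site pairs with the reverse site to give a product ending at position 151: sizes 134, 116, 34 bp.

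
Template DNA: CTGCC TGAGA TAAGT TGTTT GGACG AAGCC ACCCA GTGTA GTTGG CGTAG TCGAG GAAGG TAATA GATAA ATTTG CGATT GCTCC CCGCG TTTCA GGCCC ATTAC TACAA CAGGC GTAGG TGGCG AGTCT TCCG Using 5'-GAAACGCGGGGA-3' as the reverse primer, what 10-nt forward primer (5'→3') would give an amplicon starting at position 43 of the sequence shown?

5'-TGGCGTAGTC-3'

The reverse primer's reverse complement TCCCCGCGTTTC matches the template at positions 83–94; the product starts at position 43.
The forward primer is identical to the top strand over positions 43–52: TGGCGTAGTC.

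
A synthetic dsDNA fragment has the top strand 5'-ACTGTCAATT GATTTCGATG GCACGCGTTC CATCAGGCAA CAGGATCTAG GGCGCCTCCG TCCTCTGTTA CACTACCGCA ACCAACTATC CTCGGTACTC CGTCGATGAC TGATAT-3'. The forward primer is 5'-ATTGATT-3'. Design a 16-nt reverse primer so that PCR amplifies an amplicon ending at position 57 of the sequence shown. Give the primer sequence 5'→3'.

The forward primer binds at positions 8–14; the product's 3' end on the top strand is position 57.
The reverse primer anneals to the top strand over positions 42–57, i.e. to AGGATCTAGGGCGCCT.
Its sequence written 5'→3' is the reverse complement: AGGCGCCCTAGATCCT.

5'-AGGCGCCCTAGATCCT-3'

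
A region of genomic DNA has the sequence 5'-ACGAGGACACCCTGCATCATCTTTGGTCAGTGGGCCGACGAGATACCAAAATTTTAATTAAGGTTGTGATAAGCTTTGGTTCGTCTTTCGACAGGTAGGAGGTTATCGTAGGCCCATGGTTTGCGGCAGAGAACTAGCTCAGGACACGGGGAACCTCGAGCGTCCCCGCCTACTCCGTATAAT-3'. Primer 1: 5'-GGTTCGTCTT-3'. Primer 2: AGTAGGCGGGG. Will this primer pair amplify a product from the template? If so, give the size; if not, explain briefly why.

Yes — a 97 bp product.

Primer 1 (GGTTCGTCTT) matches the top strand at positions 78–87; it acts as a forward primer.
Primer 2's reverse complement is CCCCGCCTACT, matching the top strand at positions 164–174; it acts as a reverse primer.
The 3' ends face each other across positions 78–174, giving a 97 bp product.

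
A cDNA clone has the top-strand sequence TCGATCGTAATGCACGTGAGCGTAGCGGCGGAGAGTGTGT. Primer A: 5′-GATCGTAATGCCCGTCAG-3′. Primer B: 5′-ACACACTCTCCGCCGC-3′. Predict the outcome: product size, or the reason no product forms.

No product — primer A has no binding site in the template.

Primer A (GATCGTAATGCCCGTCAG) does not match the top strand, and its reverse complement CTGACGGGCATTACGATC does not match either.
With no annealing site for primer A, no amplification occurs.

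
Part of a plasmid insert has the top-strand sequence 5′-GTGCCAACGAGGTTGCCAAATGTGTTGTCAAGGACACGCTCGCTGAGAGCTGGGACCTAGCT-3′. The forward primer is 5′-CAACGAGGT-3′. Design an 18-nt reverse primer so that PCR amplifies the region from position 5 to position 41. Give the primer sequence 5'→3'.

The product's 3' end on the top strand is position 41.
The reverse primer anneals to the top strand over positions 24–41, i.e. to GTTGTCAAGGACACGCTC.
Its sequence written 5'→3' is the reverse complement: GAGCGTGTCCTTGACAAC.

5'-GAGCGTGTCCTTGACAAC-3'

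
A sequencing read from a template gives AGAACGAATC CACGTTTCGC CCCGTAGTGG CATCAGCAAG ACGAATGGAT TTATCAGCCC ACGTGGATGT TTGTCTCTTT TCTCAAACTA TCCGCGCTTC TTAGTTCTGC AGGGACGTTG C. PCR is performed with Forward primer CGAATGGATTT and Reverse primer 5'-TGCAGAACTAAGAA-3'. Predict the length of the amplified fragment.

70 bp

Forward primer CGAATGGATTT is found on the top strand at positions 42–52.
The reverse primer's reverse complement is TTCTTAGTTCTGCA, which matches the template at positions 98–111.
The product runs from position 42 to position 111, so its length is 111 − 42 + 1 = 70 bp.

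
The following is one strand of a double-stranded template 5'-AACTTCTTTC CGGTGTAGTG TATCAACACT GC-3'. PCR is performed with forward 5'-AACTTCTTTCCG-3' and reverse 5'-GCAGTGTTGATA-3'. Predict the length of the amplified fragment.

32 bp

Scanning the template, AACTTCTTTCCG occurs at positions 1–12; this primer anneals to the bottom strand there with its 3' end pointing downstream.
Taking the reverse complement of GCAGTGTTGATA gives TATCAACACTGC, found at positions 21–32 on the template; the primer anneals here to the top strand with its 3' end pointing upstream.
The product runs from position 1 to position 32, so its length is 32 − 1 + 1 = 32 bp.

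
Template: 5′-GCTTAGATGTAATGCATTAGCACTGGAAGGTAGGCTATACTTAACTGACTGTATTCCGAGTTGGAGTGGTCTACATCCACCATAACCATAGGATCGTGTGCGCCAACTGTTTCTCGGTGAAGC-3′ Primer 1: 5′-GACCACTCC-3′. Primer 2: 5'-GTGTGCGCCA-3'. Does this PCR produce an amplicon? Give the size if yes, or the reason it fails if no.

No product — the primers' 3' ends point away from each other.

Primer 1 (GACCACTCC) has reverse complement GGAGTGGTC, which matches the top strand at positions 63–71; primer 1 anneals to the top strand there with its 3' end pointing upstream toward position 63.
Primer 2 (GTGTGCGCCA) matches the top strand directly at positions 96–105; it anneals to the bottom strand with its 3' end pointing downstream toward position 105.
The 3' ends diverge (primer 1 extends toward position 1, primer 2 toward position 123), so the primers never converge on a shared product.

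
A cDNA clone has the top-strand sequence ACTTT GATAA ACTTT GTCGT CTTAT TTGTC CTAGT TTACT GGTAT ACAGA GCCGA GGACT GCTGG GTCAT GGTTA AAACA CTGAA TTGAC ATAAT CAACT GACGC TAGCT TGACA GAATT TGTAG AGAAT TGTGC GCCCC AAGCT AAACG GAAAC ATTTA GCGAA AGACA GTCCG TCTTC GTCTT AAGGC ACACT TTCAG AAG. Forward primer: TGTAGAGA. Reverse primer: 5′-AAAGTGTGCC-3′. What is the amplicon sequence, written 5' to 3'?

5'-TGTAGAGAATTGTGCGCCCCAAGCTAAACGGAAACATTTAGCGAAAGACAGTCCGTCTTCGTCTTAAGGCACACTTT-3'

Scanning the template, TGTAGAGA occurs at positions 121–128; this primer anneals to the bottom strand there with its 3' end pointing downstream.
The reverse primer's reverse complement is GGCACACTTT, which matches the template at positions 188–197.
The product is the template from position 121 through 197 (77 bp).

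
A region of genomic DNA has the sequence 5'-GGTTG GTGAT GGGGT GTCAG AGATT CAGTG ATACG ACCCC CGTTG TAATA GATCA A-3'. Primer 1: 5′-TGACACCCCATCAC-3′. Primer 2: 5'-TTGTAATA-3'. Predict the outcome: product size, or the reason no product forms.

Primer 1 (TGACACCCCATCAC) has reverse complement GTGATGGGGTGTCA, which matches the top strand at positions 6–19; primer 1 anneals to the top strand there with its 3' end pointing upstream toward position 6.
Primer 2 (TTGTAATA) matches the top strand directly at positions 43–50; it anneals to the bottom strand with its 3' end pointing downstream toward position 50.
The 3' ends diverge (primer 1 extends toward position 1, primer 2 toward position 56), so the primers never converge on a shared product.

No product — the primers' 3' ends point away from each other.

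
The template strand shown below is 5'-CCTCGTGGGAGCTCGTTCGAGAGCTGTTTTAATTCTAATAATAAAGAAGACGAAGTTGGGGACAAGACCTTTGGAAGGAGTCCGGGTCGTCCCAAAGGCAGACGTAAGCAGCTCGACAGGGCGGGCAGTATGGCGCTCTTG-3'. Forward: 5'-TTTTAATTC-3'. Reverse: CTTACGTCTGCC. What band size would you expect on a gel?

82 bp

Forward primer TTTTAATTC is found on the top strand at positions 27–35.
Reverse complement of the reverse primer: GGCAGACGTAAG. This occurs on the top strand at positions 97–108.
The product runs from position 27 to position 108, so its length is 108 − 27 + 1 = 82 bp.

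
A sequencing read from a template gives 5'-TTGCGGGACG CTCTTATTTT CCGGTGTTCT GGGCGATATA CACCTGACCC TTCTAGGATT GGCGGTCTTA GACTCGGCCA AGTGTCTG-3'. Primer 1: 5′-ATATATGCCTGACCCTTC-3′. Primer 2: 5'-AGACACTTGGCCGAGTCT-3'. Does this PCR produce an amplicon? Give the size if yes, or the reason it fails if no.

No product — primer 1 has no binding site in the template.

Primer 1 (ATATATGCCTGACCCTTC) does not match the top strand, and its reverse complement GAAGGGTCAGGCATATAT does not match either.
With no annealing site for primer 1, no amplification occurs.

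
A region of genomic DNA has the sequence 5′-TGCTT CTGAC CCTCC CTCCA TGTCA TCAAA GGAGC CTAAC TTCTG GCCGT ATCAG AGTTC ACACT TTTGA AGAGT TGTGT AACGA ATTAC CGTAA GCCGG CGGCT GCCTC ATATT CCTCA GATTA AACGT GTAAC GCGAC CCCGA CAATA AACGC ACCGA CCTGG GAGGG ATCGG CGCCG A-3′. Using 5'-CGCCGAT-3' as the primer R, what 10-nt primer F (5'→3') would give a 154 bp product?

The reverse primer's reverse complement ATCGGCG matches the template at positions 171–177, so the product ends at position 177.
A 154 bp product then starts at position 177 − 154 + 1 = 24.
The forward primer is identical to the top strand there: CATCAAAGGA.

5'-CATCAAAGGA-3'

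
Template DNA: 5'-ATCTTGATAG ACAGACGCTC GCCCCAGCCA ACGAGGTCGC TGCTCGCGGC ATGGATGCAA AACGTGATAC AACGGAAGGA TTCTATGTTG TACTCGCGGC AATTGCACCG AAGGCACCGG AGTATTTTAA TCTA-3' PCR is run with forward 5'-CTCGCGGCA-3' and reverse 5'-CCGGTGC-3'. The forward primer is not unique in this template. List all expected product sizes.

78 bp, 28 bp

The forward primer CTCGCGGCA matches the top strand at positions 43–51, 93–101.
The reverse primer's reverse complement is GCACCGG, matching at positions 114–120.
Each forward site pairs with the reverse site to give a product ending at position 120: sizes 78, 28 bp.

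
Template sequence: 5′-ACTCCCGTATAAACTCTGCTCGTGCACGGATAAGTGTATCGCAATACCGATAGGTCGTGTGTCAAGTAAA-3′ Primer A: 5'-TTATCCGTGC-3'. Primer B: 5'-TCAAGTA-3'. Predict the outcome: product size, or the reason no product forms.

No product — the primers' 3' ends point away from each other.

Primer A (TTATCCGTGC) has reverse complement GCACGGATAA, which matches the top strand at positions 24–33; primer A anneals to the top strand there with its 3' end pointing upstream toward position 24.
Primer B (TCAAGTA) matches the top strand directly at positions 62–68; it anneals to the bottom strand with its 3' end pointing downstream toward position 68.
The 3' ends diverge (primer A extends toward position 1, primer B toward position 70), so the primers never converge on a shared product.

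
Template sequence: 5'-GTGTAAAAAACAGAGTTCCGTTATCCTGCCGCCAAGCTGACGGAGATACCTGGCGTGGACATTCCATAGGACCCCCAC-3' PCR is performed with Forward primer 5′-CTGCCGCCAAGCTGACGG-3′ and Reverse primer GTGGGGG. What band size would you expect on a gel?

Forward primer CTGCCGCCAAGCTGACGG is found on the top strand at positions 26–43.
Taking the reverse complement of GTGGGGG gives CCCCCAC, found at positions 72–78 on the template; the primer anneals here to the top strand with its 3' end pointing upstream.
The product runs from position 26 to position 78, so its length is 78 − 26 + 1 = 53 bp.

53 bp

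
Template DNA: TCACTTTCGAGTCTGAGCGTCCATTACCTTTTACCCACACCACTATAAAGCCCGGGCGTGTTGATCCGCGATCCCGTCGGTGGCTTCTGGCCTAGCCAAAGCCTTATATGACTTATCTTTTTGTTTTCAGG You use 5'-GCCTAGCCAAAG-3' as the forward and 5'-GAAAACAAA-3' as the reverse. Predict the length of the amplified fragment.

39 bp

Scanning the template, GCCTAGCCAAAG occurs at positions 90–101; this primer anneals to the bottom strand there with its 3' end pointing downstream.
The reverse primer's reverse complement is TTTGTTTTC, which matches the template at positions 120–128.
Product length = (reverse-primer end) − (forward-primer start) + 1 = 128 − 90 + 1 = 39 bp.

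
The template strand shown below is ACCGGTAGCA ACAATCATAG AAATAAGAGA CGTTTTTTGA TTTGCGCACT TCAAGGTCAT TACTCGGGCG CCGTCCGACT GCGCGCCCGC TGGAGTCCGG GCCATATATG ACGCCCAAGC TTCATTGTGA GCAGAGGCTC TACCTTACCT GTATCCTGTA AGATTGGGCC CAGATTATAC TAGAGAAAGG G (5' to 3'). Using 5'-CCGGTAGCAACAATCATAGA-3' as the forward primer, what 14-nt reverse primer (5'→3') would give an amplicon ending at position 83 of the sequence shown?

The forward primer binds at positions 2–21; the product's 3' end on the top strand is position 83.
The reverse primer anneals to the top strand over positions 70–83, i.e. to GCCGTCCGACTGCG.
Its sequence written 5'→3' is the reverse complement: CGCAGTCGGACGGC.

5'-CGCAGTCGGACGGC-3'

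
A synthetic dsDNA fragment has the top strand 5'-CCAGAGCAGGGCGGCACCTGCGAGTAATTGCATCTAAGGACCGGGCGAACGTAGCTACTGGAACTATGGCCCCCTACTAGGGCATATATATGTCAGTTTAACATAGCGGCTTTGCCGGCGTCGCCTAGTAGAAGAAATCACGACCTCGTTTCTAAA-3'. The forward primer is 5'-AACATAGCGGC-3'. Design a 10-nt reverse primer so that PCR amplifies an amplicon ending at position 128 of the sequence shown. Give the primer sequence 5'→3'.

The forward primer binds at positions 100–110; the product's 3' end on the top strand is position 128.
The reverse primer anneals to the top strand over positions 119–128, i.e. to CGTCGCCTAG.
Its sequence written 5'→3' is the reverse complement: CTAGGCGACG.

5'-CTAGGCGACG-3'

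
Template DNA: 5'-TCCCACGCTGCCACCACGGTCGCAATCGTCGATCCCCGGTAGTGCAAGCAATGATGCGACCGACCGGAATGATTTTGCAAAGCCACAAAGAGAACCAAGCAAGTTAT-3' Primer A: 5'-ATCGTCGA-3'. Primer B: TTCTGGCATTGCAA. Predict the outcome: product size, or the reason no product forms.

No product — primer B has no binding site in the template.

Primer B (TTCTGGCATTGCAA) does not match the top strand, and its reverse complement TTGCAATGCCAGAA does not match either.
With no annealing site for primer B, no amplification occurs.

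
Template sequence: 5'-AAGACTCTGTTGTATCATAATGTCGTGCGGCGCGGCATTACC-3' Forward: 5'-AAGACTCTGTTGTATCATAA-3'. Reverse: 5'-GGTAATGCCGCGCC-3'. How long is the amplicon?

42 bp

Scanning the template, AAGACTCTGTTGTATCATAA occurs at positions 1–20; this primer anneals to the bottom strand there with its 3' end pointing downstream.
The reverse primer's reverse complement is GGCGCGGCATTACC, which matches the template at positions 29–42.
Amplicon spans positions 1–42: 42 bp.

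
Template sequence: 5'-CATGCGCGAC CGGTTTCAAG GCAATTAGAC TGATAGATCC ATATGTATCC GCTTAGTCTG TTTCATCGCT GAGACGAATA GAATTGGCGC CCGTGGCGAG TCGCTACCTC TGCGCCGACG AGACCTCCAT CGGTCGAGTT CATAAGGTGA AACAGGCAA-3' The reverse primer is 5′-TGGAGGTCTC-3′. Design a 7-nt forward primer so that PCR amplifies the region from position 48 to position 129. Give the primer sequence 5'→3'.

The reverse primer's reverse complement GAGACCTCCA matches the template at positions 120–129; the product starts at position 48.
The forward primer is identical to the top strand over positions 48–54: TCCGCTT.

5'-TCCGCTT-3'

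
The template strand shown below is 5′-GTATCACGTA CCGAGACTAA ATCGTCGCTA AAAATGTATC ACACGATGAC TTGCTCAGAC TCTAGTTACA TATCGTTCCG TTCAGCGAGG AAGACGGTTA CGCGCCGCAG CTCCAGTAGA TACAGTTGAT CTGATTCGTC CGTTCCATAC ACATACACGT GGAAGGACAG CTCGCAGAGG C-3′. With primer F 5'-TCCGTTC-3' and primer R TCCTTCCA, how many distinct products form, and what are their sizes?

The forward primer TCCGTTC matches the top strand at positions 77–83, 139–145.
The reverse primer's reverse complement is TGGAAGGA, matching at positions 160–167.
Each forward site pairs with the reverse site to give a product ending at position 167: sizes 91, 29 bp.

Two products: 91 bp, 29 bp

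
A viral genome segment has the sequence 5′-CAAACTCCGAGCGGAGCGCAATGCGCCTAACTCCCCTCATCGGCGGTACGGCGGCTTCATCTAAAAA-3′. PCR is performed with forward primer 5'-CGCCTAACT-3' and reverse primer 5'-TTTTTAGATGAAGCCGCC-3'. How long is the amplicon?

Forward primer CGCCTAACT is found on the top strand at positions 24–32.
Reverse complement of the reverse primer: GGCGGCTTCATCTAAAAA. This occurs on the top strand at positions 50–67.
Amplicon spans positions 24–67: 44 bp.

44 bp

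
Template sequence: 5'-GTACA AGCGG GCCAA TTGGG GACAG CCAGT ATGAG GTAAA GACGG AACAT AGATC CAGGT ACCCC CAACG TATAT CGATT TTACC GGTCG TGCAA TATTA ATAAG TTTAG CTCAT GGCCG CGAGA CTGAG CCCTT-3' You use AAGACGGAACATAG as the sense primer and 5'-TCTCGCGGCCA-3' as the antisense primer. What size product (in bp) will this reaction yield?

The forward primer matches the template at positions 39–52.
The reverse primer's reverse complement is TGGCCGCGAGA, which matches the template at positions 115–125.
Product length = (reverse-primer end) − (forward-primer start) + 1 = 125 − 39 + 1 = 87 bp.

87 bp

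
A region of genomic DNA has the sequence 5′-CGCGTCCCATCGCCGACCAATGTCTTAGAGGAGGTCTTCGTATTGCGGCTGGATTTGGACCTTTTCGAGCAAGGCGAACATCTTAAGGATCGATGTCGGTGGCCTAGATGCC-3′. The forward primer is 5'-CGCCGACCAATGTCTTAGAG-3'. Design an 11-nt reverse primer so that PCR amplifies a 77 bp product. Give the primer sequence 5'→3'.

5'-CTTAAGATGTT-3'

The forward primer binds at positions 11–30, so a 77 bp product ends at position 11 + 77 − 1 = 87.
The reverse primer anneals to the top strand over positions 77–87, i.e. to AACATCTTAAG.
Its sequence written 5'→3' is the reverse complement: CTTAAGATGTT.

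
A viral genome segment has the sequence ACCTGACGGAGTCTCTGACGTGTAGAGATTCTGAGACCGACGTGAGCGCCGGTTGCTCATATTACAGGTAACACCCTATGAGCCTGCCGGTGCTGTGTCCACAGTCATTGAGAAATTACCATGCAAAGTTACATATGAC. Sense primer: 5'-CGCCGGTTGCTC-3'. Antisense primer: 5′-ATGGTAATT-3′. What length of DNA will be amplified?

76 bp

Forward primer CGCCGGTTGCTC is found on the top strand at positions 47–58.
Taking the reverse complement of ATGGTAATT gives AATTACCAT, found at positions 114–122 on the template; the primer anneals here to the top strand with its 3' end pointing upstream.
The product runs from position 47 to position 122, so its length is 122 − 47 + 1 = 76 bp.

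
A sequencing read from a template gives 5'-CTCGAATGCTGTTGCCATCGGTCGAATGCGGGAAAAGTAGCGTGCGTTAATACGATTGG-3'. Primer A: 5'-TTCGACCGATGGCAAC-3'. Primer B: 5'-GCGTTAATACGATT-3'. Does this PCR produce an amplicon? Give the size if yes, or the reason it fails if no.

Primer A (TTCGACCGATGGCAAC) has reverse complement GTTGCCATCGGTCGAA, which matches the top strand at positions 11–26; primer A anneals to the top strand there with its 3' end pointing upstream toward position 11.
Primer B (GCGTTAATACGATT) matches the top strand directly at positions 44–57; it anneals to the bottom strand with its 3' end pointing downstream toward position 57.
The 3' ends diverge (primer A extends toward position 1, primer B toward position 59), so the primers never converge on a shared product.

No product — the primers' 3' ends point away from each other.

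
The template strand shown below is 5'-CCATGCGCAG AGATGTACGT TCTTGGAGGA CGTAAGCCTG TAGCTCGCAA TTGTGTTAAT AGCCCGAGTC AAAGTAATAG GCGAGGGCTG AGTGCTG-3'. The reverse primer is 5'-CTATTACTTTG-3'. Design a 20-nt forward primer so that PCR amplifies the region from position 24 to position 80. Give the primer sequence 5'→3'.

5'-TGGAGGACGTAAGCCTGTAG-3'

The reverse primer's reverse complement CAAAGTAATAG matches the template at positions 70–80; the product starts at position 24.
The forward primer is identical to the top strand over positions 24–43: TGGAGGACGTAAGCCTGTAG.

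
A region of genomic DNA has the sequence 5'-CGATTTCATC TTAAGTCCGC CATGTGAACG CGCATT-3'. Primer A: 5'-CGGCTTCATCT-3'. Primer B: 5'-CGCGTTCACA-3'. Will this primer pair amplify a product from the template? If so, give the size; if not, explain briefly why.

Primer A (CGGCTTCATCT) does not match the top strand, and its reverse complement AGATGAAGCCG does not match either.
With no annealing site for primer A, no amplification occurs.

No product — primer A has no binding site in the template.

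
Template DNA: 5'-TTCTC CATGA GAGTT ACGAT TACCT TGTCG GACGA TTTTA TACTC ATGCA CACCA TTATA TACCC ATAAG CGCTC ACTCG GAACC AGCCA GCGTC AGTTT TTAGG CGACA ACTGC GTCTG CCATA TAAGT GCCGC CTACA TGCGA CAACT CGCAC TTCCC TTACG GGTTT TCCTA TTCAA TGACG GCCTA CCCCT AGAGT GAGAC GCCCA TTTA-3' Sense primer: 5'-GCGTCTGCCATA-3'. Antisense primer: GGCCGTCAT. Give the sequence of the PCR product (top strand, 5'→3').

5'-GCGTCTGCCATATAAGTGCCGCCTACATGCGACAACTCGCACTTCCCTTACGGGTTTTCCTATTCAATGACGGCC-3'

Scanning the template, GCGTCTGCCATA occurs at positions 114–125; this primer anneals to the bottom strand there with its 3' end pointing downstream.
Taking the reverse complement of GGCCGTCAT gives ATGACGGCC, found at positions 180–188 on the template; the primer anneals here to the top strand with its 3' end pointing upstream.
The product is the template from position 114 through 188 (75 bp).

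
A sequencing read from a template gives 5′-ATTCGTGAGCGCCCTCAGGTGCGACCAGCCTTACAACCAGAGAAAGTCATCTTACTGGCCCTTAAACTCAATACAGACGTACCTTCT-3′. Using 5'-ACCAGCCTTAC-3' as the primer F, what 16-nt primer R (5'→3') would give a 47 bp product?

The forward primer binds at positions 24–34, so a 47 bp product ends at position 24 + 47 − 1 = 70.
The reverse primer anneals to the top strand over positions 55–70, i.e. to CTGGCCCTTAAACTCA.
Its sequence written 5'→3' is the reverse complement: TGAGTTTAAGGGCCAG.

5'-TGAGTTTAAGGGCCAG-3'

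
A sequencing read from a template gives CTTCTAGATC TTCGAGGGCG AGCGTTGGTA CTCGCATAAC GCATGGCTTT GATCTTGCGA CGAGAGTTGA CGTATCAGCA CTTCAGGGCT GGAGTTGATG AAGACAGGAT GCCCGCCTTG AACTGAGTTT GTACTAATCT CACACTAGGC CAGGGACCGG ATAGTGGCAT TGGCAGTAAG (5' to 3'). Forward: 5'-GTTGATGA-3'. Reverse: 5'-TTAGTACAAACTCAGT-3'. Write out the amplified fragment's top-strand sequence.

5'-GTTGATGAAGACAGGATGCCCGCCTTGAACTGAGTTTGTACTAA-3'

Forward primer GTTGATGA is found on the top strand at positions 94–101.
The reverse primer's reverse complement is ACTGAGTTTGTACTAA, which matches the template at positions 122–137.
The product is the template from position 94 through 137 (44 bp).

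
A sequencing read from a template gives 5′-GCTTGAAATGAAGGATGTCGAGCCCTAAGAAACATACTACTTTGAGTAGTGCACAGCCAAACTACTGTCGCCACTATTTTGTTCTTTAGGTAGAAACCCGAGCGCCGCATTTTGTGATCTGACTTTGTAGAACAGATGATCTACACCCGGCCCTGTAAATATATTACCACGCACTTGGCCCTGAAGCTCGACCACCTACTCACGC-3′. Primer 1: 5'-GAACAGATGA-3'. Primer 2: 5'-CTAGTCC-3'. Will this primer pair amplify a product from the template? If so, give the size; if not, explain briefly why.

No product — primer 2 has no binding site in the template.

Primer 2 (CTAGTCC) does not match the top strand, and its reverse complement GGACTAG does not match either.
With no annealing site for primer 2, no amplification occurs.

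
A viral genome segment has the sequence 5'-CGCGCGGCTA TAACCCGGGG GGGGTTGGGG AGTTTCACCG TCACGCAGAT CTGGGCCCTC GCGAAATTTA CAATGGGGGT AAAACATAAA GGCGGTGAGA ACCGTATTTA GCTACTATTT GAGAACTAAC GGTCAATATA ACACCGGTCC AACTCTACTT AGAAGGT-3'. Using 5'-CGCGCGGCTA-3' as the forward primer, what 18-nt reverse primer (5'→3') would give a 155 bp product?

5'-GAGTTGGACCGGTGTTAT-3'

The forward primer binds at positions 1–10, so a 155 bp product ends at position 1 + 155 − 1 = 155.
The reverse primer anneals to the top strand over positions 138–155, i.e. to ATAACACCGGTCCAACTC.
Its sequence written 5'→3' is the reverse complement: GAGTTGGACCGGTGTTAT.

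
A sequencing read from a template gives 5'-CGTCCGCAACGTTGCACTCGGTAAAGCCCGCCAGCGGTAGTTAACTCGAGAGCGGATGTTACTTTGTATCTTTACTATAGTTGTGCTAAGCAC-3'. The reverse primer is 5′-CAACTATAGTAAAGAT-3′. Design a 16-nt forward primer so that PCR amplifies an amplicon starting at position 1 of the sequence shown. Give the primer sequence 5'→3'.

The reverse primer's reverse complement ATCTTTACTATAGTTG matches the template at positions 68–83; the product starts at position 1.
The forward primer is identical to the top strand over positions 1–16: CGTCCGCAACGTTGCA.

5'-CGTCCGCAACGTTGCA-3'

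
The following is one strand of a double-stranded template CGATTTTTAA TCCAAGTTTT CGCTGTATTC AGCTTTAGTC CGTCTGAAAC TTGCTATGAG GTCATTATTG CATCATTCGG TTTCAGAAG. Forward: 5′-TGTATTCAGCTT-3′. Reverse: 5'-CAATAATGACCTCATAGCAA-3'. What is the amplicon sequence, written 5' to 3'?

5'-TGTATTCAGCTTTAGTCCGTCTGAAACTTGCTATGAGGTCATTATTG-3'

Scanning the template, TGTATTCAGCTT occurs at positions 24–35; this primer anneals to the bottom strand there with its 3' end pointing downstream.
The reverse primer's reverse complement is TTGCTATGAGGTCATTATTG, which matches the template at positions 51–70.
The product is the template from position 24 through 70 (47 bp).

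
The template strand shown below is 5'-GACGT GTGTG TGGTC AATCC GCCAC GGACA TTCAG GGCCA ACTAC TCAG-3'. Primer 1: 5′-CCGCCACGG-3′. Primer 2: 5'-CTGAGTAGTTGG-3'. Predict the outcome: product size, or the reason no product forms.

Yes — a 31 bp product.

Primer 1 (CCGCCACGG) matches the top strand at positions 19–27; it acts as a forward primer.
Primer 2's reverse complement is CCAACTACTCAG, matching the top strand at positions 38–49; it acts as a reverse primer.
The 3' ends face each other across positions 19–49, giving a 31 bp product.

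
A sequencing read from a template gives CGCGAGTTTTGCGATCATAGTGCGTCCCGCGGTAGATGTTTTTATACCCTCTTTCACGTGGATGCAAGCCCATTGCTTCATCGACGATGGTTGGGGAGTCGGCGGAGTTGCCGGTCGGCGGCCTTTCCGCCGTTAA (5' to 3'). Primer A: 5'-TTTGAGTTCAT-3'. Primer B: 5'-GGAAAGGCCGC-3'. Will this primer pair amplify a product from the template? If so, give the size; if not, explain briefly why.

No product — primer A has no binding site in the template.

Primer A (TTTGAGTTCAT) does not match the top strand, and its reverse complement ATGAACTCAAA does not match either.
With no annealing site for primer A, no amplification occurs.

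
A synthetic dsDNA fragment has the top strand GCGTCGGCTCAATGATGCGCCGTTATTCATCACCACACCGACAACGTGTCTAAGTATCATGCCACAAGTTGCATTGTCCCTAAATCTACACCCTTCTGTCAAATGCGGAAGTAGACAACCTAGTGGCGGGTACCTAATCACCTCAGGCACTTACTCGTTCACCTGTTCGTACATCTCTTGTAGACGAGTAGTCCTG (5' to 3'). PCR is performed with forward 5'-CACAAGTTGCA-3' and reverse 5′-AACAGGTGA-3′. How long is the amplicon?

105 bp

Scanning the template, CACAAGTTGCA occurs at positions 63–73; this primer anneals to the bottom strand there with its 3' end pointing downstream.
The reverse primer's reverse complement is TCACCTGTT, which matches the template at positions 159–167.
The product runs from position 63 to position 167, so its length is 167 − 63 + 1 = 105 bp.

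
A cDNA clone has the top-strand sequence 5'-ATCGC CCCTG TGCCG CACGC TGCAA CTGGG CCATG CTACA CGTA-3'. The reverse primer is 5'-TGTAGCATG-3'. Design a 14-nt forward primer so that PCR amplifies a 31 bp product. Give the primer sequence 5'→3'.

5'-GTGCCGCACGCTGC-3'

The reverse primer's reverse complement CATGCTACA matches the template at positions 32–40, so the product ends at position 40.
A 31 bp product then starts at position 40 − 31 + 1 = 10.
The forward primer is identical to the top strand there: GTGCCGCACGCTGC.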